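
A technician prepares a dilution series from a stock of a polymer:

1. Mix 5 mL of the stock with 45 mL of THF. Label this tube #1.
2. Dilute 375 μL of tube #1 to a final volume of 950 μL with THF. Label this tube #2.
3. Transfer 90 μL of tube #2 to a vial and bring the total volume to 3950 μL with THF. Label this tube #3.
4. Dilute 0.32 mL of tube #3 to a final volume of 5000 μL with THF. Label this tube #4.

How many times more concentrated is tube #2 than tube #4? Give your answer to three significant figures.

Step 1: 5 mL + 45 mL = 50 mL total → factor 50/5 = 10
Step 2: 375 μL brought to 950 μL → factor 950/375 = 2.5333
Step 3: 90 μL brought to 3950 μL → factor 3950/90 = 43.889
Step 4: 0.32 mL brought to 5000 μL → factor 5/0.32 = 15.625
Dilution factor to tube #2 = 25.333; to tube #4 = 17373
[tube #2]/[tube #4] = (factor to tube #4)/(factor to tube #2) = 17373/25.333 = 686

686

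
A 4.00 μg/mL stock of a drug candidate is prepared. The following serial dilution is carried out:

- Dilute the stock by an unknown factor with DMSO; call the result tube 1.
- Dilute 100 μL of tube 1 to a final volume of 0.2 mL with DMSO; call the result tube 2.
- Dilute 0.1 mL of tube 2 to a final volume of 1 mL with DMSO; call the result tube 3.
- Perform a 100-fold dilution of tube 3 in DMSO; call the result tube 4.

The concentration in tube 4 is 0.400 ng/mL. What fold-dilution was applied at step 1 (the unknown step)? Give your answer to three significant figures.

Step 1: unknown factor x
Step 2: 100 μL brought to 0.2 mL → factor 200/100 = 2
Step 3: 0.1 mL brought to 1 mL → factor 1/0.1 = 10
Step 4: 100-fold → factor 100
Product of known-step factors = 2000
Overall factor = 4.00 μg/mL / (0.400 ng/mL) = 10000
x = 10000 / 2000 = 5.00

5.00-fold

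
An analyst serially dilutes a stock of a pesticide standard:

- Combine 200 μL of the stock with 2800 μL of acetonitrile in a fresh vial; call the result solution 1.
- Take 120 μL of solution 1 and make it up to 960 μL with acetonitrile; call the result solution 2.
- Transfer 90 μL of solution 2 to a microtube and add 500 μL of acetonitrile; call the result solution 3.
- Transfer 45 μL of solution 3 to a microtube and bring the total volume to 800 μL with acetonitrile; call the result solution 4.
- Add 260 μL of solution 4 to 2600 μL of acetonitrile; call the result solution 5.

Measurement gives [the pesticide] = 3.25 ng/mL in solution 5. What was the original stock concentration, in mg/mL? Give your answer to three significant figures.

0.500 mg/mL

Step 1: 200 μL + 2800 μL = 3000 μL total → factor 3000/200 = 15
Step 2: 120 μL brought to 960 μL → factor 960/120 = 8
Step 3: 90 μL + 500 μL = 590 μL total → factor 590/90 = 6.5556
Step 4: 45 μL brought to 800 μL → factor 800/45 = 17.778
Step 5: 260 μL + 2600 μL = 2860 μL total → factor 2860/260 = 11
Overall dilution factor = 15 × 8 × 6.5556 × 17.778 × 11 = 1.5384 × 10^5
Stock = 3.25 ng/mL × 1.5384 × 10^5 = 5.000 × 10^5 ng/mL = 0.500 mg/mL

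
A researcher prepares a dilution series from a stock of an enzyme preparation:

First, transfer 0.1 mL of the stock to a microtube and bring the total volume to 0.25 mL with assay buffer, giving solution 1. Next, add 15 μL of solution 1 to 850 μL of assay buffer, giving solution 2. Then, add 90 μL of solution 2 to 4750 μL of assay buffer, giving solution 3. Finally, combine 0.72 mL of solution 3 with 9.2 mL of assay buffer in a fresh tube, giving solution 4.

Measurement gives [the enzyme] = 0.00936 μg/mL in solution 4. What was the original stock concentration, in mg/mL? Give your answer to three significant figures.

Step 1: 0.1 mL brought to 0.25 mL → factor 0.25/0.1 = 2.5
Step 2: 15 μL + 850 μL = 865 μL total → factor 865/15 = 57.667
Step 3: 90 μL + 4750 μL = 4840 μL total → factor 4840/90 = 53.778
Step 4: 0.72 mL + 9.2 mL = 9.92 mL total → factor 9.92/0.72 = 13.778
Overall dilution factor = 2.5 × 57.667 × 53.778 × 13.778 = 1.0682 × 10^5
Stock = 0.00936 μg/mL × 1.0682 × 10^5 = 999.8 μg/mL = 1.00 mg/mL

1.00 mg/mL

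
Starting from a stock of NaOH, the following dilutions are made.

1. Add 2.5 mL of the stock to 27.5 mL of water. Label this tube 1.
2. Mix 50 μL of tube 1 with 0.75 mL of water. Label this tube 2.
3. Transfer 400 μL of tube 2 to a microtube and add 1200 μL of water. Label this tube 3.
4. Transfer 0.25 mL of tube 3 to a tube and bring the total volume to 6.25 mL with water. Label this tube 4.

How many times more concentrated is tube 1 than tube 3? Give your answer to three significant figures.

Step 1: 2.5 mL + 27.5 mL = 30 mL total → factor 30/2.5 = 12
Step 2: 50 μL + 0.75 mL = 800 μL total → factor 800/50 = 16
Step 3: 400 μL + 1200 μL = 1600 μL total → factor 1600/400 = 4
Dilution factor to tube 1 = 12; to tube 3 = 768
[tube 1]/[tube 3] = (factor to tube 3)/(factor to tube 1) = 768/12 = 64.0

64.0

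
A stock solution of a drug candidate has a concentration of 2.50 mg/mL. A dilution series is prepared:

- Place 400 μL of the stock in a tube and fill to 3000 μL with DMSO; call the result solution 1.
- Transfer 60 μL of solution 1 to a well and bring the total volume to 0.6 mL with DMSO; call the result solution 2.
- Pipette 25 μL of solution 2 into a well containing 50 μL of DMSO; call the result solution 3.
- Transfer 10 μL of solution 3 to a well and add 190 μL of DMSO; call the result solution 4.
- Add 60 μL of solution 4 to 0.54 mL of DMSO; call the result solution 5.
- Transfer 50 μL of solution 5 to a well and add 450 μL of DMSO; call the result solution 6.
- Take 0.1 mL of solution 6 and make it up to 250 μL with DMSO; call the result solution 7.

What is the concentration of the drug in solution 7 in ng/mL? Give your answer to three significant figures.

Step 1: 400 μL brought to 3000 μL → factor 3000/400 = 7.5
Step 2: 60 μL brought to 0.6 mL → factor 600/60 = 10
Step 3: 25 μL + 50 μL = 75 μL total → factor 75/25 = 3
Step 4: 10 μL + 190 μL = 200 μL total → factor 200/10 = 20
Step 5: 60 μL + 0.54 mL = 600 μL total → factor 600/60 = 10
Step 6: 50 μL + 450 μL = 500 μL total → factor 500/50 = 10
Step 7: 0.1 mL brought to 250 μL → factor 0.25/0.1 = 2.5
Overall dilution factor = 7.5 × 10 × 3 × 20 × 10 × 10 × 2.5 = 1.125 × 10^6
Final = 2.50 mg/mL / 1.125 × 10^6 = 2.222 × 10^-6 mg/mL = 2.22 ng/mL

2.22 ng/mL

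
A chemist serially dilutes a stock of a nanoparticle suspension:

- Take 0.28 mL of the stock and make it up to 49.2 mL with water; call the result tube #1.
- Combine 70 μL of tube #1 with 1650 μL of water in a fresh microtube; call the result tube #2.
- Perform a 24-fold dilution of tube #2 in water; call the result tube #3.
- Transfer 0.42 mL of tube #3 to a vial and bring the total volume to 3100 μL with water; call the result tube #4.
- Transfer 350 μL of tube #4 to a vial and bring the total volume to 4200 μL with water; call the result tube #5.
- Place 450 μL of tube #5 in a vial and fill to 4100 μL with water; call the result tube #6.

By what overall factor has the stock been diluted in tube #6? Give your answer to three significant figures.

8.36 × 10^7

Step 1: 0.28 mL brought to 49.2 mL → factor 49.2/0.28 = 175.71
Step 2: 70 μL + 1650 μL = 1720 μL total → factor 1720/70 = 24.571
Step 3: 24-fold → factor 24
Step 4: 0.42 mL brought to 3100 μL → factor 3.1/0.42 = 7.381
Step 5: 350 μL brought to 4200 μL → factor 4200/350 = 12
Step 6: 450 μL brought to 4100 μL → factor 4100/450 = 9.1111
Overall dilution factor = 175.71 × 24.571 × 24 × 7.381 × 12 × 9.1111 = 8.3621 × 10^7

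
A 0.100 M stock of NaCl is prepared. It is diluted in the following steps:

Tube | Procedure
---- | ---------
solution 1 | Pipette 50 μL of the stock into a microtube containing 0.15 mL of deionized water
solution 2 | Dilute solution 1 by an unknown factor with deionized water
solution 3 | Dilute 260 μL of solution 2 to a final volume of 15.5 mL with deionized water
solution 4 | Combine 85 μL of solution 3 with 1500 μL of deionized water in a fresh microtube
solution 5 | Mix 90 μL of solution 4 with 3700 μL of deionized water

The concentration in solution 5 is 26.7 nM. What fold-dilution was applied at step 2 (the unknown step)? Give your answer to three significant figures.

Step 1: 50 μL + 0.15 mL = 200 μL total → factor 200/50 = 4
Step 2: unknown factor x
Step 3: 260 μL brought to 15.5 mL → factor 15500/260 = 59.615
Step 4: 85 μL + 1500 μL = 1585 μL total → factor 1585/85 = 18.647
Step 5: 90 μL + 3700 μL = 3790 μL total → factor 3790/90 = 42.111
Product of known-step factors = 1.8725 × 10^5
Overall factor = 0.100 M / (26.7 nM) = 3.7453 × 10^6
x = 3.7453 × 10^6 / 1.8725 × 10^5 = 20.0

20.0-fold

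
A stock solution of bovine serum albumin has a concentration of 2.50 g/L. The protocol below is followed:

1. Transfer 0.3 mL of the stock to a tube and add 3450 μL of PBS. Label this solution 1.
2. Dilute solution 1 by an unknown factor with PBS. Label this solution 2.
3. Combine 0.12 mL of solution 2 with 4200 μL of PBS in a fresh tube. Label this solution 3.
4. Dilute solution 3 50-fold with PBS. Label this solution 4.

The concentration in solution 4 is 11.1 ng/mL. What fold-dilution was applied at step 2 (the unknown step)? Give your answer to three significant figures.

Step 1: 0.3 mL + 3450 μL = 3.75 mL total → factor 3.75/0.3 = 12.5
Step 2: unknown factor x
Step 3: 0.12 mL + 4200 μL = 4.32 mL total → factor 4.32/0.12 = 36
Step 4: 50-fold → factor 50
Product of known-step factors = 22500
Overall factor = 2.50 g/L / (11.1 ng/mL) = 2.2523 × 10^5
x = 2.2523 × 10^5 / 22500 = 10.0

10.0-fold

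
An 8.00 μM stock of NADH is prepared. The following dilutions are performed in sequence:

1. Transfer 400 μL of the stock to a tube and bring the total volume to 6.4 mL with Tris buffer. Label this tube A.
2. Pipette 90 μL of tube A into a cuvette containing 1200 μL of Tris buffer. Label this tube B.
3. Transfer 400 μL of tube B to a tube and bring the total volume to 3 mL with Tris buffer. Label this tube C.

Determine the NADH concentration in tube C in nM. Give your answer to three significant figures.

Step 1: 400 μL brought to 6.4 mL → factor 6400/400 = 16
Step 2: 90 μL + 1200 μL = 1290 μL total → factor 1290/90 = 14.333
Step 3: 400 μL brought to 3 mL → factor 3000/400 = 7.5
Overall dilution factor = 16 × 14.333 × 7.5 = 1720
Final = 8.00 μM / 1720 = 0.004651 μM = 4.65 nM

4.65 nM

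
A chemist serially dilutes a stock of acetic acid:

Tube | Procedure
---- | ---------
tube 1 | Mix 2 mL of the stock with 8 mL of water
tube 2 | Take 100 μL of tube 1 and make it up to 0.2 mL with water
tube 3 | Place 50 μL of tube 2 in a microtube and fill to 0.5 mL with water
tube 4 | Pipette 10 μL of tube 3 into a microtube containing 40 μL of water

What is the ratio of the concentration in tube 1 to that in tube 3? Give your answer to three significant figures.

Step 1: 2 mL + 8 mL = 10 mL total → factor 10/2 = 5
Step 2: 100 μL brought to 0.2 mL → factor 200/100 = 2
Step 3: 50 μL brought to 0.5 mL → factor 500/50 = 10
Dilution factor to tube 1 = 5; to tube 3 = 100
[tube 1]/[tube 3] = (factor to tube 3)/(factor to tube 1) = 100/5 = 20.0

20.0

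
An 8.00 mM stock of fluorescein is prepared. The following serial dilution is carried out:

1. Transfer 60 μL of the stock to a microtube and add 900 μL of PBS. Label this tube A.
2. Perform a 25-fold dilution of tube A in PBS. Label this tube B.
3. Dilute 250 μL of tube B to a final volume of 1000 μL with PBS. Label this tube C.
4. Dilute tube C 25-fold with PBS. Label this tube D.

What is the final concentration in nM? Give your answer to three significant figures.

Step 1: 60 μL + 900 μL = 960 μL total → factor 960/60 = 16
Step 2: 25-fold → factor 25
Step 3: 250 μL brought to 1000 μL → factor 1000/250 = 4
Step 4: 25-fold → factor 25
Overall dilution factor = 16 × 25 × 4 × 25 = 40000
Final = 8.00 mM / 40000 = 0.0002000 mM = 200 nM

200 nM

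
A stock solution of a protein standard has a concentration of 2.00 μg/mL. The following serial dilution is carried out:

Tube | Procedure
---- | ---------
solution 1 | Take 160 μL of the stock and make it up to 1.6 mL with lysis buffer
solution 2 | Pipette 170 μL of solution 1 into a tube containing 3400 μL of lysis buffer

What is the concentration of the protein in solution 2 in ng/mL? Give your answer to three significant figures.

Step 1: 160 μL brought to 1.6 mL → factor 1600/160 = 10
Step 2: 170 μL + 3400 μL = 3570 μL total → factor 3570/170 = 21
Overall dilution factor = 10 × 21 = 210
Final = 2.00 μg/mL / 210 = 0.009524 μg/mL = 9.52 ng/mL

9.52 ng/mL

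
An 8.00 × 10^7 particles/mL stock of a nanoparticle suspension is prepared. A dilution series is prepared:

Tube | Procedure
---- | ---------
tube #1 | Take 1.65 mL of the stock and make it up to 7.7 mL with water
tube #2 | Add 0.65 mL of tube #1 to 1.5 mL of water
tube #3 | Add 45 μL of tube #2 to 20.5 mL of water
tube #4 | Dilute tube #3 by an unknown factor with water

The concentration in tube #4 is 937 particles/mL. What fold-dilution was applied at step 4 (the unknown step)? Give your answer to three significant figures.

Step 1: 1.65 mL brought to 7.7 mL → factor 7.7/1.65 = 4.6667
Step 2: 0.65 mL + 1.5 mL = 2.15 mL total → factor 2.15/0.65 = 3.3077
Step 3: 45 μL + 20.5 mL = 20545 μL total → factor 20545/45 = 456.56
Step 4: unknown factor x
Product of known-step factors = 7047.3
Overall factor = 8.00 × 10^7 particles/mL / (937 particles/mL) = 85379
x = 85379 / 7047.3 = 12.1

12.1-fold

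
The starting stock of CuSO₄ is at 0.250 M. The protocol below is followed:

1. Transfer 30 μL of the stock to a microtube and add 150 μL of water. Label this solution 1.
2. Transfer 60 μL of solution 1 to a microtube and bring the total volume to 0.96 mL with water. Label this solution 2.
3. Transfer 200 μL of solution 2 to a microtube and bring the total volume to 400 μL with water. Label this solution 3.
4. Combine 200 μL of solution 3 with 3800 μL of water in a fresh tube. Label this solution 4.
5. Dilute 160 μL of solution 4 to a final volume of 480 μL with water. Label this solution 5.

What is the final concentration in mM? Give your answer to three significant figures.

0.0217 mM

Step 1: 30 μL + 150 μL = 180 μL total → factor 180/30 = 6
Step 2: 60 μL brought to 0.96 mL → factor 960/60 = 16
Step 3: 200 μL brought to 400 μL → factor 400/200 = 2
Step 4: 200 μL + 3800 μL = 4000 μL total → factor 4000/200 = 20
Step 5: 160 μL brought to 480 μL → factor 480/160 = 3
Overall dilution factor = 6 × 16 × 2 × 20 × 3 = 11520
Final = 0.250 M / 11520 = 2.170 × 10^-5 M = 0.0217 mM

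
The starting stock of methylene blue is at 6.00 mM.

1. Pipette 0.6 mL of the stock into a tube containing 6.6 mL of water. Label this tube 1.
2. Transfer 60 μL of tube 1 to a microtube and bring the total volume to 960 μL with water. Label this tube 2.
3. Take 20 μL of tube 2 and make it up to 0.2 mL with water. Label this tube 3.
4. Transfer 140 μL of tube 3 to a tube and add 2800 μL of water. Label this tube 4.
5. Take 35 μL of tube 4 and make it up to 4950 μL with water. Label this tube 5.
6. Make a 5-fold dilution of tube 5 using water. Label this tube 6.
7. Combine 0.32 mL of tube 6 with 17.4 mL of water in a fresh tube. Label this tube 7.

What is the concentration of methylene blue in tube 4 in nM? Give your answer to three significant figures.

Step 1: 0.6 mL + 6.6 mL = 7.2 mL total → factor 7.2/0.6 = 12
Step 2: 60 μL brought to 960 μL → factor 960/60 = 16
Step 3: 20 μL brought to 0.2 mL → factor 200/20 = 10
Step 4: 140 μL + 2800 μL = 2940 μL total → factor 2940/140 = 21
Dilution factor through tube 4 = 12 × 16 × 10 × 21 = 40320
[tube 4] = 6.00 mM / 40320 = 0.0001488 mM = 149 nM

149 nM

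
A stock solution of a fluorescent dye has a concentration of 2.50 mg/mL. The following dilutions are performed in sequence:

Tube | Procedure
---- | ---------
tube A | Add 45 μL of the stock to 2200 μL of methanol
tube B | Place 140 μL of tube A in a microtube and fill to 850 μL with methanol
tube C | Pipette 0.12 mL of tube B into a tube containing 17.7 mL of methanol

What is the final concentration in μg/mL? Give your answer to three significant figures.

0.0556 μg/mL

Step 1: 45 μL + 2200 μL = 2245 μL total → factor 2245/45 = 49.889
Step 2: 140 μL brought to 850 μL → factor 850/140 = 6.0714
Step 3: 0.12 mL + 17.7 mL = 17.82 mL total → factor 17.82/0.12 = 148.5
Overall dilution factor = 49.889 × 6.0714 × 148.5 = 44980
Final = 2.50 mg/mL / 44980 = 5.558 × 10^-5 mg/mL = 0.0556 μg/mL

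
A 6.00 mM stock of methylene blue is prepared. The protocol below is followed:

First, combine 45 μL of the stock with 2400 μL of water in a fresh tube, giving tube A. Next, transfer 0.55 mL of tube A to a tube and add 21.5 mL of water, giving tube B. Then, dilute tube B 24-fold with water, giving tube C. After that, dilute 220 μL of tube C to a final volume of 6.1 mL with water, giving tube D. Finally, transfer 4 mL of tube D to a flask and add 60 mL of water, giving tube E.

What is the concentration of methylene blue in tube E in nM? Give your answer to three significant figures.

0.259 nM

Step 1: 45 μL + 2400 μL = 2445 μL total → factor 2445/45 = 54.333
Step 2: 0.55 mL + 21.5 mL = 22.05 mL total → factor 22.05/0.55 = 40.091
Step 3: 24-fold → factor 24
Step 4: 220 μL brought to 6.1 mL → factor 6100/220 = 27.727
Step 5: 4 mL + 60 mL = 64 mL total → factor 64/4 = 16
Overall dilution factor = 54.333 × 40.091 × 24 × 27.727 × 16 = 2.3193 × 10^7
Final = 6.00 mM / 2.3193 × 10^7 = 2.587 × 10^-7 mM = 0.259 nM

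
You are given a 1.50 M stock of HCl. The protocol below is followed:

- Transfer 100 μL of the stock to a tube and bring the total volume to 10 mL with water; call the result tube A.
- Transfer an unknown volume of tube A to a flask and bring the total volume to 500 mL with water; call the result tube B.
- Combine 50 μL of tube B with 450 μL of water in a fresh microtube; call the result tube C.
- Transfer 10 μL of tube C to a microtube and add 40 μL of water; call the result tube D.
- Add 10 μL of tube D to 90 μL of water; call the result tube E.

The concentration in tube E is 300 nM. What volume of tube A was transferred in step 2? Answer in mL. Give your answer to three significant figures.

5.00 mL

Step 1: 100 μL brought to 10 mL → factor 10000/100 = 100
Step 2: v brought to 500 mL → factor = 500 mL/v
Step 3: 50 μL + 450 μL = 500 μL total → factor 500/50 = 10
Step 4: 10 μL + 40 μL = 50 μL total → factor 50/10 = 5
Step 5: 10 μL + 90 μL = 100 μL total → factor 100/10 = 10
Product of known-step factors = 50000
Overall factor = 1.50 M / (300 nM) = 5 × 10^6
Step-2 factor = 5 × 10^6 / 50000 = 100
v = 500 mL / 100 = 5.00 mL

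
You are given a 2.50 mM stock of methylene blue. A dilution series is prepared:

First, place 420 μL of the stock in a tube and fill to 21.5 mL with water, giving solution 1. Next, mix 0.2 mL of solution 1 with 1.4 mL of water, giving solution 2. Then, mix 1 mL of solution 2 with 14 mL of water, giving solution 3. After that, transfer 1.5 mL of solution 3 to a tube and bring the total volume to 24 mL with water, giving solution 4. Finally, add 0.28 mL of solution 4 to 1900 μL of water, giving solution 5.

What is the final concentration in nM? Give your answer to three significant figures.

3.27 nM

Step 1: 420 μL brought to 21.5 mL → factor 21500/420 = 51.19
Step 2: 0.2 mL + 1.4 mL = 1.6 mL total → factor 1.6/0.2 = 8
Step 3: 1 mL + 14 mL = 15 mL total → factor 15/1 = 15
Step 4: 1.5 mL brought to 24 mL → factor 24/1.5 = 16
Step 5: 0.28 mL + 1900 μL = 2.18 mL total → factor 2.18/0.28 = 7.7857
Overall dilution factor = 51.19 × 8 × 15 × 16 × 7.7857 = 7.6522 × 10^5
Final = 2.50 mM / 7.6522 × 10^5 = 3.267 × 10^-6 mM = 3.27 nM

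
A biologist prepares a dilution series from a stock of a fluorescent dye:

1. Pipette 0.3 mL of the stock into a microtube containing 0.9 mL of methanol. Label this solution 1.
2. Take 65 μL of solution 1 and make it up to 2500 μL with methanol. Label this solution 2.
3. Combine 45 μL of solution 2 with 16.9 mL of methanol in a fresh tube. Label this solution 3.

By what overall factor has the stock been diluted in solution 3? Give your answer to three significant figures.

5.79 × 10^4

Step 1: 0.3 mL + 0.9 mL = 1.2 mL total → factor 1.2/0.3 = 4
Step 2: 65 μL brought to 2500 μL → factor 2500/65 = 38.462
Step 3: 45 μL + 16.9 mL = 16945 μL total → factor 16945/45 = 376.56
Overall dilution factor = 4 × 38.462 × 376.56 = 57932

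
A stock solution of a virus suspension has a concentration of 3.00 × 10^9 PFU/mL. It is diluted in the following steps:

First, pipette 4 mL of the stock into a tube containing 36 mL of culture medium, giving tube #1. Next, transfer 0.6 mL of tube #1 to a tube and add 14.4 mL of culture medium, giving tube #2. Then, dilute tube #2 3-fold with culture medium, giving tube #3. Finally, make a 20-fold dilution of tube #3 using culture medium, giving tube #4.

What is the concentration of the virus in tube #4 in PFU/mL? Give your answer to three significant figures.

2.00 × 10^5 PFU/mL

Step 1: 4 mL + 36 mL = 40 mL total → factor 40/4 = 10
Step 2: 0.6 mL + 14.4 mL = 15 mL total → factor 15/0.6 = 25
Step 3: 3-fold → factor 3
Step 4: 20-fold → factor 20
Overall dilution factor = 10 × 25 × 3 × 20 = 15000
Final = 3.00 × 10^9 PFU/mL / 15000 = 2.00 × 10^5 PFU/mL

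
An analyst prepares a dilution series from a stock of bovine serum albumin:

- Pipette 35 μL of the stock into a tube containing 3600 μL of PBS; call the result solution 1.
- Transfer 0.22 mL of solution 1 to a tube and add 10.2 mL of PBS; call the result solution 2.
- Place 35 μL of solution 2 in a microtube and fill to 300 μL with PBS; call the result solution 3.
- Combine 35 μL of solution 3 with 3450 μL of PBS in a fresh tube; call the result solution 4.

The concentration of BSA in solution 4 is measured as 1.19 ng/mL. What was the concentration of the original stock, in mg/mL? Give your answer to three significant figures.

5.00 mg/mL

Step 1: 35 μL + 3600 μL = 3635 μL total → factor 3635/35 = 103.86
Step 2: 0.22 mL + 10.2 mL = 10.42 mL total → factor 10.42/0.22 = 47.364
Step 3: 35 μL brought to 300 μL → factor 300/35 = 8.5714
Step 4: 35 μL + 3450 μL = 3485 μL total → factor 3485/35 = 99.571
Overall dilution factor = 103.86 × 47.364 × 8.5714 × 99.571 = 4.1983 × 10^6
Stock = 1.19 ng/mL × 4.1983 × 10^6 = 4.996 × 10^6 ng/mL = 5.00 mg/mL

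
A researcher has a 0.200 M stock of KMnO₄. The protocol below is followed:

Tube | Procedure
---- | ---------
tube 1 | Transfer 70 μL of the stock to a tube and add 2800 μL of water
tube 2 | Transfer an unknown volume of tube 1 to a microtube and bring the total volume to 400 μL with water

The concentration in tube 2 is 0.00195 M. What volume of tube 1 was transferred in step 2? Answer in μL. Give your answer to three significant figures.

160 μL

Step 1: 70 μL + 2800 μL = 2870 μL total → factor 2870/70 = 41
Step 2: v brought to 400 μL → factor = 400 μL/v
Product of known-step factors = 41
Overall factor = 0.200 M / (0.00195 M) = 102.56
Step-2 factor = 102.56 / 41 = 2.5016
v = 400 μL / 2.5016 = 160 μL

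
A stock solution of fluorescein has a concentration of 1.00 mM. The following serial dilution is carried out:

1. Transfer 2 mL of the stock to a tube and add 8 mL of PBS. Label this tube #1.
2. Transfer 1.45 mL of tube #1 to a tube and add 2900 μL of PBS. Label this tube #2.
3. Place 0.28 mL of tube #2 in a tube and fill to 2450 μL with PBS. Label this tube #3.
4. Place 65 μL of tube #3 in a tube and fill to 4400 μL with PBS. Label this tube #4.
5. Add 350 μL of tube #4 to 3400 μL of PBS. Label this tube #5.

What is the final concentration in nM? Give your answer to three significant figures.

Step 1: 2 mL + 8 mL = 10 mL total → factor 10/2 = 5
Step 2: 1.45 mL + 2900 μL = 4.35 mL total → factor 4.35/1.45 = 3
Step 3: 0.28 mL brought to 2450 μL → factor 2.45/0.28 = 8.75
Step 4: 65 μL brought to 4400 μL → factor 4400/65 = 67.692
Step 5: 350 μL + 3400 μL = 3750 μL total → factor 3750/350 = 10.714
Overall dilution factor = 5 × 3 × 8.75 × 67.692 × 10.714 = 95192
Final = 1.00 mM / 95192 = 1.051 × 10^-5 mM = 10.5 nM

10.5 nM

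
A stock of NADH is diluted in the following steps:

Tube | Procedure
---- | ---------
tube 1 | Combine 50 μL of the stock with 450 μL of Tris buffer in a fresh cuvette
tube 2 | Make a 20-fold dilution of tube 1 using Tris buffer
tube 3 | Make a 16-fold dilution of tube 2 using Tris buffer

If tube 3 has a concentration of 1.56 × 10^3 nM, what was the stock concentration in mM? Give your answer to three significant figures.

4.99 mM

Step 1: 50 μL + 450 μL = 500 μL total → factor 500/50 = 10
Step 2: 20-fold → factor 20
Step 3: 16-fold → factor 16
Overall dilution factor = 10 × 20 × 16 = 3200
Stock = 1.56 × 10^3 nM × 3200 = 4.992 × 10^6 nM = 4.99 mM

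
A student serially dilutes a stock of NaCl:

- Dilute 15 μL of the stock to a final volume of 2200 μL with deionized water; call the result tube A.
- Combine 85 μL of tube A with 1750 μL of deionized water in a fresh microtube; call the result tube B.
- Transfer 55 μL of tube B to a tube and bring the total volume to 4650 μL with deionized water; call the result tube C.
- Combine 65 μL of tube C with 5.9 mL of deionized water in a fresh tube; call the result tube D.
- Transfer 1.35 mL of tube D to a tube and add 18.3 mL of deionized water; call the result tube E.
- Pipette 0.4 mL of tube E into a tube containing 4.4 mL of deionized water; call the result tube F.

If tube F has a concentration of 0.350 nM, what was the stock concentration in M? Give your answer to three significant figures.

Step 1: 15 μL brought to 2200 μL → factor 2200/15 = 146.67
Step 2: 85 μL + 1750 μL = 1835 μL total → factor 1835/85 = 21.588
Step 3: 55 μL brought to 4650 μL → factor 4650/55 = 84.545
Step 4: 65 μL + 5.9 mL = 5965 μL total → factor 5965/65 = 91.769
Step 5: 1.35 mL + 18.3 mL = 19.65 mL total → factor 19.65/1.35 = 14.556
Step 6: 0.4 mL + 4.4 mL = 4.8 mL total → factor 4.8/0.4 = 12
Overall dilution factor = 146.67 × 21.588 × 84.545 × 91.769 × 14.556 × 12 = 4.2909 × 10^9
Stock = 0.350 nM × 4.2909 × 10^9 = 1.502 × 10^9 nM = 1.50 M

1.50 M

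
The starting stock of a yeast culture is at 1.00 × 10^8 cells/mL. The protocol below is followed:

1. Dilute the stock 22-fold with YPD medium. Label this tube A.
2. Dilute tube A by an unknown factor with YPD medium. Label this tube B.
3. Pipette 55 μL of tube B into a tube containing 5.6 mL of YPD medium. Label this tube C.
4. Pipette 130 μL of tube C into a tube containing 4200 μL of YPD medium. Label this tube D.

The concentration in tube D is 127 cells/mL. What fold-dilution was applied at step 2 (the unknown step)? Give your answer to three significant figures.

Step 1: 22-fold → factor 22
Step 2: unknown factor x
Step 3: 55 μL + 5.6 mL = 5655 μL total → factor 5655/55 = 102.82
Step 4: 130 μL + 4200 μL = 4330 μL total → factor 4330/130 = 33.308
Product of known-step factors = 75342
Overall factor = 1.00 × 10^8 cells/mL / (127 cells/mL) = 7.874 × 10^5
x = 7.874 × 10^5 / 75342 = 10.5

10.5-fold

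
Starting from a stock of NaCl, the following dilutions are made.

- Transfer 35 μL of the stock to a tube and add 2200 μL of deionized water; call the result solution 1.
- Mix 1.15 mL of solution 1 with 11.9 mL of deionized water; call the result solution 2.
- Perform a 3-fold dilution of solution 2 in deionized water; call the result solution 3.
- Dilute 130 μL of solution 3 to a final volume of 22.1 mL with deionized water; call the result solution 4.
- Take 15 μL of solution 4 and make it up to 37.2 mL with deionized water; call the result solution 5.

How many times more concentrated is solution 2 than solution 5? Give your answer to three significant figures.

1.26 × 10^6

Step 1: 35 μL + 2200 μL = 2235 μL total → factor 2235/35 = 63.857
Step 2: 1.15 mL + 11.9 mL = 13.05 mL total → factor 13.05/1.15 = 11.348
Step 3: 3-fold → factor 3
Step 4: 130 μL brought to 22.1 mL → factor 22100/130 = 170
Step 5: 15 μL brought to 37.2 mL → factor 37200/15 = 2480
Dilution factor to solution 2 = 724.64; to solution 5 = 9.1652 × 10^8
[solution 2]/[solution 5] = (factor to solution 5)/(factor to solution 2) = 9.1652 × 10^8/724.64 = 1.26 × 10^6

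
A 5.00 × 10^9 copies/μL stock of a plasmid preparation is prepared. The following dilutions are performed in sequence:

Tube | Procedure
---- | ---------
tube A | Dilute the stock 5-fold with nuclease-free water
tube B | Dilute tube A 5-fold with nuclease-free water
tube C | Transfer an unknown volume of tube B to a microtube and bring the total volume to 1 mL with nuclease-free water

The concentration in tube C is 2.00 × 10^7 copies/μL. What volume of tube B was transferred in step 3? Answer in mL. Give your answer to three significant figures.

0.100 mL

Step 1: 5-fold → factor 5
Step 2: 5-fold → factor 5
Step 3: v brought to 1 mL → factor = 1 mL/v
Product of known-step factors = 25
Overall factor = 5.00 × 10^9 copies/μL / (2.00 × 10^7 copies/μL) = 250
Step-3 factor = 250 / 25 = 10
v = 1 mL / 10 = 0.100 mL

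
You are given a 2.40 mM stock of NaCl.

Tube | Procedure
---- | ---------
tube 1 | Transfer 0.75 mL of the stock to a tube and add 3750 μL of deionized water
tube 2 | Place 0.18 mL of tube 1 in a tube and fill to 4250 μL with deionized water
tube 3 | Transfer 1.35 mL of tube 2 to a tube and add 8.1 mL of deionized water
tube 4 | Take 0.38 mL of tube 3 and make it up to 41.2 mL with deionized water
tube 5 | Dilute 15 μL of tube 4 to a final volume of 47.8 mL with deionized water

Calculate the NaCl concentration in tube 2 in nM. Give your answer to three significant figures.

1.69 × 10^4 nM

Step 1: 0.75 mL + 3750 μL = 4.5 mL total → factor 4.5/0.75 = 6
Step 2: 0.18 mL brought to 4250 μL → factor 4.25/0.18 = 23.611
Dilution factor through tube 2 = 6 × 23.611 = 141.67
[tube 2] = 2.40 mM / 141.67 = 0.01694 mM = 1.69 × 10^4 nM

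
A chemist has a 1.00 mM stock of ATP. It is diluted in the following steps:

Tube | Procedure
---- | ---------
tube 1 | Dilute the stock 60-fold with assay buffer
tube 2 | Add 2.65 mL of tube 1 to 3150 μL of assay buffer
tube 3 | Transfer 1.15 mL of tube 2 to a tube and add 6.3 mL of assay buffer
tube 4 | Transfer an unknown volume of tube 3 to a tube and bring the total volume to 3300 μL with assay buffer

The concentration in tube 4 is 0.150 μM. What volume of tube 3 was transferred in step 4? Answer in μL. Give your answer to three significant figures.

421 μL

Step 1: 60-fold → factor 60
Step 2: 2.65 mL + 3150 μL = 5.8 mL total → factor 5.8/2.65 = 2.1887
Step 3: 1.15 mL + 6.3 mL = 7.45 mL total → factor 7.45/1.15 = 6.4783
Step 4: v brought to 3300 μL → factor = 3300 μL/v
Product of known-step factors = 850.73
Overall factor = 1.00 mM / (0.150 μM) = 6666.7
Step-4 factor = 6666.7 / 850.73 = 7.8364
v = 3300 μL / 7.8364 = 421 μL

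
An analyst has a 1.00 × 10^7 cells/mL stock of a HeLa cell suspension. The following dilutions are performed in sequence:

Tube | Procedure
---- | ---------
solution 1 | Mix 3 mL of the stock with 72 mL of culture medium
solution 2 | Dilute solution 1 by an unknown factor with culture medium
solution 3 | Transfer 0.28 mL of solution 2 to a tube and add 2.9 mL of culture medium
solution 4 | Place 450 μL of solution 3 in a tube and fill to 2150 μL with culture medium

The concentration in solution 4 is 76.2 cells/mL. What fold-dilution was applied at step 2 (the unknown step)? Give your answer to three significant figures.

Step 1: 3 mL + 72 mL = 75 mL total → factor 75/3 = 25
Step 2: unknown factor x
Step 3: 0.28 mL + 2.9 mL = 3.18 mL total → factor 3.18/0.28 = 11.357
Step 4: 450 μL brought to 2150 μL → factor 2150/450 = 4.7778
Product of known-step factors = 1356.5
Overall factor = 1.00 × 10^7 cells/mL / (76.2 cells/mL) = 1.3123 × 10^5
x = 1.3123 × 10^5 / 1356.5 = 96.7

96.7-fold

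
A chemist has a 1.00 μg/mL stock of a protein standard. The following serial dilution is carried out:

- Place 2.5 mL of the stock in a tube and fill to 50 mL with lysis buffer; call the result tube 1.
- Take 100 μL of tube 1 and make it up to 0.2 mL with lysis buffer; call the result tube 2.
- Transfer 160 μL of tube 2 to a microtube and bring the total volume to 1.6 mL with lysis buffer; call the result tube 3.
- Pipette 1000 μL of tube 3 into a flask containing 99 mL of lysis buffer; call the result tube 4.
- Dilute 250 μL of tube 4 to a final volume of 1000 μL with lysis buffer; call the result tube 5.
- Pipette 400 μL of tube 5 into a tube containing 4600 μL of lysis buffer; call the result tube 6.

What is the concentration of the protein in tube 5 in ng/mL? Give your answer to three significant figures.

Step 1: 2.5 mL brought to 50 mL → factor 50/2.5 = 20
Step 2: 100 μL brought to 0.2 mL → factor 200/100 = 2
Step 3: 160 μL brought to 1.6 mL → factor 1600/160 = 10
Step 4: 1000 μL + 99 mL = 1 × 10^5 μL total → factor 1 × 10^5/1000 = 100
Step 5: 250 μL brought to 1000 μL → factor 1000/250 = 4
Dilution factor through tube 5 = 20 × 2 × 10 × 100 × 4 = 1.6 × 10^5
[tube 5] = 1.00 μg/mL / 1.6 × 10^5 = 6.250 × 10^-6 μg/mL = 0.00625 ng/mL

0.00625 ng/mL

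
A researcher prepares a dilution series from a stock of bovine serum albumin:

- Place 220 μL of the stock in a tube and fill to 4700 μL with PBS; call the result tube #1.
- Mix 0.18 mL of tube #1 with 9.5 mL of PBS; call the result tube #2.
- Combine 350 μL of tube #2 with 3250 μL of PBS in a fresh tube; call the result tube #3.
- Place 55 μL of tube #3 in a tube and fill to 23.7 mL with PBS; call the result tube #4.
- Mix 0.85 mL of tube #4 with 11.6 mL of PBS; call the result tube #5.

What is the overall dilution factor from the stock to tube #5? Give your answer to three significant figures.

Step 1: 220 μL brought to 4700 μL → factor 4700/220 = 21.364
Step 2: 0.18 mL + 9.5 mL = 9.68 mL total → factor 9.68/0.18 = 53.778
Step 3: 350 μL + 3250 μL = 3600 μL total → factor 3600/350 = 10.286
Step 4: 55 μL brought to 23.7 mL → factor 23700/55 = 430.91
Step 5: 0.85 mL + 11.6 mL = 12.45 mL total → factor 12.45/0.85 = 14.647
Overall dilution factor = 21.364 × 53.778 × 10.286 × 430.91 × 14.647 = 7.4584 × 10^7

7.46 × 10^7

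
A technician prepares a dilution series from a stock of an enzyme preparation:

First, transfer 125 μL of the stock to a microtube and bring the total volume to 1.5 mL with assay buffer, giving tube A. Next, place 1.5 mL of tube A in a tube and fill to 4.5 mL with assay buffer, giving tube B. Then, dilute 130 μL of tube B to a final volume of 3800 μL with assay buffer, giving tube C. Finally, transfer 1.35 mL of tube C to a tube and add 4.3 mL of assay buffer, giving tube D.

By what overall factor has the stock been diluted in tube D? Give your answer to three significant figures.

Step 1: 125 μL brought to 1.5 mL → factor 1500/125 = 12
Step 2: 1.5 mL brought to 4.5 mL → factor 4.5/1.5 = 3
Step 3: 130 μL brought to 3800 μL → factor 3800/130 = 29.231
Step 4: 1.35 mL + 4.3 mL = 5.65 mL total → factor 5.65/1.35 = 4.1852
Overall dilution factor = 12 × 3 × 29.231 × 4.1852 = 4404.1

4.40 × 10^3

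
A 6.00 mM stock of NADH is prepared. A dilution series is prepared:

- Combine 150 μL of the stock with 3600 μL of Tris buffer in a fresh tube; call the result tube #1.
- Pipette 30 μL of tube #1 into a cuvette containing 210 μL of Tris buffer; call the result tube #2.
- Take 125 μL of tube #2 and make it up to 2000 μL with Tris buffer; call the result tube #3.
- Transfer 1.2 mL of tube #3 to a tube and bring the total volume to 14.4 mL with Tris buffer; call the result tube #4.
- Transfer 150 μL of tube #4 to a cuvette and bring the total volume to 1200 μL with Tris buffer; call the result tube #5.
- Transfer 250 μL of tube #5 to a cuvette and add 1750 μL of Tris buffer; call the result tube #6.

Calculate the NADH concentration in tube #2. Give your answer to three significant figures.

0.0300 mM

Step 1: 150 μL + 3600 μL = 3750 μL total → factor 3750/150 = 25
Step 2: 30 μL + 210 μL = 240 μL total → factor 240/30 = 8
Dilution factor through tube #2 = 25 × 8 = 200
[tube #2] = 6.00 mM / 200 = 0.0300 mM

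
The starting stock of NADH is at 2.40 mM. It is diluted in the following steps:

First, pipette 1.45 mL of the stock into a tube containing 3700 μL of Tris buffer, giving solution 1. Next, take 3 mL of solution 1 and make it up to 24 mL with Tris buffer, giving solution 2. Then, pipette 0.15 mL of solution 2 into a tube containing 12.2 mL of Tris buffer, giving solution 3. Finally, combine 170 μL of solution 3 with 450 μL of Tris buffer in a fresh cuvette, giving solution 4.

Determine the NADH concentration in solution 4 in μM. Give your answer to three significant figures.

Step 1: 1.45 mL + 3700 μL = 5.15 mL total → factor 5.15/1.45 = 3.5517
Step 2: 3 mL brought to 24 mL → factor 24/3 = 8
Step 3: 0.15 mL + 12.2 mL = 12.35 mL total → factor 12.35/0.15 = 82.333
Step 4: 170 μL + 450 μL = 620 μL total → factor 620/170 = 3.6471
Overall dilution factor = 3.5517 × 8 × 82.333 × 3.6471 = 8531.9
Final = 2.40 mM / 8531.9 = 0.0002813 mM = 0.281 μM

0.281 μM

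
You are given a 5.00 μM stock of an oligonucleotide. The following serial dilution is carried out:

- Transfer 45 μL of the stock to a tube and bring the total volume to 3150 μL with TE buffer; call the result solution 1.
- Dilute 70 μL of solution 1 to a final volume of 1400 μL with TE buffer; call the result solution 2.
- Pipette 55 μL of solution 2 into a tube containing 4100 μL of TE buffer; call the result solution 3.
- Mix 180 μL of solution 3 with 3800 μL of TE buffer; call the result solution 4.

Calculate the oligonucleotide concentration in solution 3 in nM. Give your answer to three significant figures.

0.0473 nM

Step 1: 45 μL brought to 3150 μL → factor 3150/45 = 70
Step 2: 70 μL brought to 1400 μL → factor 1400/70 = 20
Step 3: 55 μL + 4100 μL = 4155 μL total → factor 4155/55 = 75.545
Dilution factor through solution 3 = 70 × 20 × 75.545 = 1.0576 × 10^5
[solution 3] = 5.00 μM / 1.0576 × 10^5 = 4.728 × 10^-5 μM = 0.0473 nM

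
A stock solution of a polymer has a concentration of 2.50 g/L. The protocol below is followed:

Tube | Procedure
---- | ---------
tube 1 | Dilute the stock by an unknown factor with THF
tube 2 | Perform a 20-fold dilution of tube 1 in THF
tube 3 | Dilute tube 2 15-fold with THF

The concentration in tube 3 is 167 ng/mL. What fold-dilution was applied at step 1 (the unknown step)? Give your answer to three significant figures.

49.9-fold

Step 1: unknown factor x
Step 2: 20-fold → factor 20
Step 3: 15-fold → factor 15
Product of known-step factors = 300
Overall factor = 2.50 g/L / (167 ng/mL) = 14970
x = 14970 / 300 = 49.9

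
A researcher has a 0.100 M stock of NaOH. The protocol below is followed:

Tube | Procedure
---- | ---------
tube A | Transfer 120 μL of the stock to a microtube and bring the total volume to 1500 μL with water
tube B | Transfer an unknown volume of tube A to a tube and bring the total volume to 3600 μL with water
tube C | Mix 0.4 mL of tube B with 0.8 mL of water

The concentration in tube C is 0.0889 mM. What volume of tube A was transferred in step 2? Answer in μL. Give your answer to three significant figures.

120 μL

Step 1: 120 μL brought to 1500 μL → factor 1500/120 = 12.5
Step 2: v brought to 3600 μL → factor = 3600 μL/v
Step 3: 0.4 mL + 0.8 mL = 1.2 mL total → factor 1.2/0.4 = 3
Product of known-step factors = 37.5
Overall factor = 0.100 M / (0.0889 mM) = 1124.9
Step-2 factor = 1124.9 / 37.5 = 29.996
v = 3600 μL / 29.996 = 120 μL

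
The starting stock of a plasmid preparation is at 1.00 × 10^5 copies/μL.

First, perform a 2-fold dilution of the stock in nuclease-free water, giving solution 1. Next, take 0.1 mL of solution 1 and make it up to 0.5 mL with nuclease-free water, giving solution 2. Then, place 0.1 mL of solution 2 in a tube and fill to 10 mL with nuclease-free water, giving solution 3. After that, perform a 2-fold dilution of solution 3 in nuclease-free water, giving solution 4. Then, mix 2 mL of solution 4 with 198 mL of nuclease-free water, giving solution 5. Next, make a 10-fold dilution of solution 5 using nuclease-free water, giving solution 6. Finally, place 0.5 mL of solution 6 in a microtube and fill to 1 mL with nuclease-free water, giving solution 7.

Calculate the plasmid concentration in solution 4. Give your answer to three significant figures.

50.0 copies/μL

Step 1: 2-fold → factor 2
Step 2: 0.1 mL brought to 0.5 mL → factor 0.5/0.1 = 5
Step 3: 0.1 mL brought to 10 mL → factor 10/0.1 = 100
Step 4: 2-fold → factor 2
Dilution factor through solution 4 = 2 × 5 × 100 × 2 = 2000
[solution 4] = 1.00 × 10^5 copies/μL / 2000 = 50.0 copies/μL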